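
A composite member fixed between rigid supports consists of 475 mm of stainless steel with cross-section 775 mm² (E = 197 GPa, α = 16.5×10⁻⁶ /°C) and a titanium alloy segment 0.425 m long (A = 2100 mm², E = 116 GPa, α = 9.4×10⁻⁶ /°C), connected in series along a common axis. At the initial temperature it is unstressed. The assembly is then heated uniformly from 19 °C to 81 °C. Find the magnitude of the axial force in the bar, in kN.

With the walls removed the bar would change length by δ_free = Σ αᵢΔT Lᵢ = 16.5×10⁻⁶×62×475 + 9.4×10⁻⁶×62×425 = 0.7336 mm.
Since the ends are fixed, an axial force P builds up, equal in every segment, with P · Σ Lᵢ/(AᵢEᵢ) = δ_free.
Σ Lᵢ/(AᵢEᵢ) = 475/(775×197×10³) + 425/(2100×116×10³) = 4.856×10⁻⁶ mm/N.
P = 0.7336 / 4.856×10⁻⁶ = 151100 N = 151.1 kN, compressive.

P ≈ 151 kN (compressive)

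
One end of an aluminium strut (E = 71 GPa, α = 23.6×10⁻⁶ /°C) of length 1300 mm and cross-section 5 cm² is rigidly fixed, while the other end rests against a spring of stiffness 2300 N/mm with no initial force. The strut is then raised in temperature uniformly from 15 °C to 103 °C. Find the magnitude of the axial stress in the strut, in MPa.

σ ≈ 11.5 MPa (compressive)

The unrestrained thermal change is αΔT L = 23.6×10⁻⁶ × 88 × 1300 = 2.7 mm.
With a force P in the spring, the elastic change of the strut is PL/(AE) and that of the spring is P/k; compatibility requires their sum to equal δ_free.
So P = δ_free / [L/(AE) + 1/k] = 2.7 / [ 1300/(500×71×10³) + 1/(2300) ].
P = 2.7 / 0.0004714 = 5727 N.
σ = P/A = 5727/500 = 11.45 MPa.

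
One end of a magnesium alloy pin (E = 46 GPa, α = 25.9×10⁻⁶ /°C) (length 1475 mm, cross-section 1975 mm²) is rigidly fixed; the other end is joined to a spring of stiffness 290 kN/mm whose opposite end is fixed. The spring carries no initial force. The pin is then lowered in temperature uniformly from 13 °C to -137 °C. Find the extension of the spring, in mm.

δ ≈ 1 mm

If the spring were absent the pin would shorten by αΔT L = 25.9×10⁻⁶ × 150 × 1475 = 5.73 mm.
With a force P in the spring, the elastic change of the pin is PL/(AE) and that of the spring is P/k; compatibility requires their sum to equal δ_free.
P [ L/(AE) + 1/k ] = δ_free → P [ 1475/(1975×46×10³) + 1/(290×10³) ] = 5.73.
P = 5.73 / 1.968×10⁻⁵ = 291100 N.
Spring extension = P/k = 291100/(290×10³) = 1.004 mm.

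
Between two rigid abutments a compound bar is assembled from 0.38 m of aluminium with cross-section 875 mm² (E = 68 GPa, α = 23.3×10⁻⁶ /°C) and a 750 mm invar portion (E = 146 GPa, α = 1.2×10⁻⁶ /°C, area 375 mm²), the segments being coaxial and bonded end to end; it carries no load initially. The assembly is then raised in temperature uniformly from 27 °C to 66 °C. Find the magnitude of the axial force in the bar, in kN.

P ≈ 18.9 kN (compressive)

If the supports were absent, the total length change would be Σ αᵢΔT Lᵢ = 23.3×10⁻⁶×39×380 + 1.2×10⁻⁶×39×750 = 0.3804 mm.
Since the ends are fixed, an axial force P builds up, equal in every segment, with P · Σ Lᵢ/(AᵢEᵢ) = δ_free.
Σ Lᵢ/(AᵢEᵢ) = 380/(875×68×10³) + 750/(375×146×10³) = 2.009×10⁻⁵ mm/N.
P = 0.3804 / 2.009×10⁻⁵ = 18940 N = 18.94 kN, compressive.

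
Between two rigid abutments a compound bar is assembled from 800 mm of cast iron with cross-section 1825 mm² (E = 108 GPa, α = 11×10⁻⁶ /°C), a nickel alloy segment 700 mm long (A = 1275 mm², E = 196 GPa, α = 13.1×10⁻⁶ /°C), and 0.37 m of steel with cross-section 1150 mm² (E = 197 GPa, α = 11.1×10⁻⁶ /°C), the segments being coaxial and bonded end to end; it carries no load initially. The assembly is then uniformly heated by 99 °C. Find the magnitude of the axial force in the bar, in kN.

P ≈ 257 kN (compressive)

With the walls removed the bar would change length by δ_free = Σ αᵢΔT Lᵢ = 11×10⁻⁶×99×800 + 13.1×10⁻⁶×99×700 + 11.1×10⁻⁶×99×370 = 2.186 mm.
The walls prevent any net length change, so an axial force P (same in every segment) develops. Compatibility: P · Σ Lᵢ/(AᵢEᵢ) = δ_free.
The series flexibility is Σ Lᵢ/(AᵢEᵢ) = 800/(1825×108×10³) + 700/(1275×196×10³) + 370/(1150×197×10³) = 8.493×10⁻⁶ mm/N.
So P = 2.186 / 8.493×10⁻⁶ = 257.3 kN, compressive.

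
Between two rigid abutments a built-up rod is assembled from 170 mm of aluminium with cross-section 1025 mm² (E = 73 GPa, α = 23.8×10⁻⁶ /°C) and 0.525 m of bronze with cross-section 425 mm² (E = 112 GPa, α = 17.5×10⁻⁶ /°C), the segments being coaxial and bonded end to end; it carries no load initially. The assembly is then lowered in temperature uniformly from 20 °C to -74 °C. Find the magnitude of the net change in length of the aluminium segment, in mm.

Free thermal contraction of the whole bar: Σ αᵢΔT Lᵢ = 23.8×10⁻⁶×94×170 + 17.5×10⁻⁶×94×525 = 1.244 mm.
The rigid supports impose zero overall length change; the single axial force P common to all segments must satisfy P Σ Lᵢ/(AᵢEᵢ) = δ_free.
Σ Lᵢ/(AᵢEᵢ) = 170/(1025×73×10³) + 525/(425×112×10³) = 1.33×10⁻⁵ mm/N.
Hence P = δ_free / Σ(L/AE) = 1.244/1.33×10⁻⁵ = 93.52 kN (tensile).
For the aluminium segment, free thermal change = 23.8×10⁻⁶×94×170 = 0.3803 mm and elastic change from P = 93520×170/(1025×73×10³) = 0.2125 mm; these oppose, so the net change is 0.168 mm (segment shortens).

|ΔL| ≈ 0.168 mm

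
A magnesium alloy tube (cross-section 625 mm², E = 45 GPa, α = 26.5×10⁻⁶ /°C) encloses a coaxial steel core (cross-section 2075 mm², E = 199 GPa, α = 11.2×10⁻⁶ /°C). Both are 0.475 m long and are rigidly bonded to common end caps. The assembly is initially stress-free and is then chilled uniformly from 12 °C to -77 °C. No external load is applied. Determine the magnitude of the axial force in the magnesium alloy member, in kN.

Equilibrium of a rigid end plate with no external load gives equal and opposite internal forces ±P in the two members. Since α_{magnesium alloy} > α_{steel}, cooling drives the magnesium alloy into tension and the steel into compression.
Setting the final lengths equal and cancelling L: (α₁ − α₂)ΔT = P/(A₁E₁) + P/(A₂E₂).
|α₁ − α₂|·ΔT = 15.3×10⁻⁶ × 89 = 0.001362.
1/(A₁E₁) + 1/(A₂E₂) = 1/(625×45×10³) + 1/(2075×199×10³) = 3.798×10⁻⁸ N⁻¹.
P = 0.001362 / 3.798×10⁻⁸ = 35860 N = 35.86 kN.

P ≈ 35.9 kN (tensile in the magnesium alloy)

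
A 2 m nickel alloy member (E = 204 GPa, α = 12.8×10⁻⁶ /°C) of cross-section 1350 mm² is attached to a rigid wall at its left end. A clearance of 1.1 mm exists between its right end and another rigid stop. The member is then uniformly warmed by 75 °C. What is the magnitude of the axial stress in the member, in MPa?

Free thermal elongation = αΔT L = 12.8×10⁻⁶ × 75 × 2000 = 1.92 mm.
This exceeds the 1.1 mm gap, so the wall pushes back. The portion of expansion that must be recovered elastically is δ_free − gap = 1.92 − 1.1 = 0.82 mm.
That suppressed elongation corresponds to σ = E·Δ/L = 204×10³ × 0.82/2000 = 83.64 MPa.

σ ≈ 83.6 MPa (compressive)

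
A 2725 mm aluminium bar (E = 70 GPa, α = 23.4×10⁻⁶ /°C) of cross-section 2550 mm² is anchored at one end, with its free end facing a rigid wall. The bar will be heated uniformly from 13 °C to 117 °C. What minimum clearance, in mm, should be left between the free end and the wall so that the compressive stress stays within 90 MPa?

g ≈ 3.13 mm

With no wall the bar would lengthen by αΔT L = 23.4×10⁻⁶ × 104 × 2725 = 6.632 mm.
At the allowable stress the elastic shortening the wall may impose is σL/E = 90 × 2725 / (70×10³) = 3.504 mm.
So the gap has to take up the difference, g_min = δ_free − σL/E = 6.632 − 3.504 = 3.128 mm.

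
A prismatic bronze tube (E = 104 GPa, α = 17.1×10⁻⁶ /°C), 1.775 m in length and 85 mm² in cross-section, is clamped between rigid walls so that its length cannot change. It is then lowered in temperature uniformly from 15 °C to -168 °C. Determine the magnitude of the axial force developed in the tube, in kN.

The ends cannot move, so σ = EαΔT = 104×10³ × 17.1×10⁻⁶ × 183 = 325.4 MPa.
Then P = σA = 325.4 × 85 mm² = 27.66 kN, tensile.

P ≈ 27.7 kN (tensile)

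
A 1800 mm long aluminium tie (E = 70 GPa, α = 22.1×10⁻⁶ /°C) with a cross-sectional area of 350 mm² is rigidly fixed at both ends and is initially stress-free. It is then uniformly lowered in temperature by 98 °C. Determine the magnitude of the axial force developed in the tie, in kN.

With zero net strain, σ = E·αΔT = 70 GPa × 22.1×10⁻⁶ × 98 = 151.6 MPa.
Then P = σA = 151.6 × 350 mm² = 53.06 kN, tensile.

P ≈ 53.1 kN (tensile)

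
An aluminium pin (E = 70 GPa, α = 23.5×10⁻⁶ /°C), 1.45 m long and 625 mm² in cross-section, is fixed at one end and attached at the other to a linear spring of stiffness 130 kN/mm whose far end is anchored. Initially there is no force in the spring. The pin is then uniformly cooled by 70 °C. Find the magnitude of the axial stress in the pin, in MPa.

Free thermal contraction: δ_free = αΔT L = 23.5×10⁻⁶ × 70 × 1450 = 2.385 mm.
With a force P in the spring, the elastic change of the pin is PL/(AE) and that of the spring is P/k; compatibility requires their sum to equal δ_free.
P [ L/(AE) + 1/k ] = δ_free → P [ 1450/(625×70×10³) + 1/(130×10³) ] = 2.385.
P = 2.385 / 4.084×10⁻⁵ = 58410 N.
σ = P/A = 58410/625 = 93.46 MPa.

σ ≈ 93.5 MPa (tensile)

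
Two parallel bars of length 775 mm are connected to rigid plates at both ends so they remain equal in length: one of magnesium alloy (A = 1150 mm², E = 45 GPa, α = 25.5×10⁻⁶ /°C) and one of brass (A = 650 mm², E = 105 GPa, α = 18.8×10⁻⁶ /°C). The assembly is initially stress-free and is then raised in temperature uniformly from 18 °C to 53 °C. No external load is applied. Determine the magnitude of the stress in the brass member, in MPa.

σ ≈ 10.6 MPa (tensile)

Both members must finish at the same length. With the larger α, the magnesium alloy tends to over-expand; the plates restrain it, putting the magnesium alloy in compression and the brass in tension. With no external load the two internal forces are equal and opposite, magnitude P.
Equating the net (thermal + elastic) strains gives |α₁ − α₂|·ΔT = P·[1/(A₁E₁) + 1/(A₂E₂)].
|α₁ − α₂|·ΔT = 6.7×10⁻⁶ × 35 = 0.0002345.
1/(A₁E₁) + 1/(A₂E₂) = 1/(1150×45×10³) + 1/(650×105×10³) = 3.398×10⁻⁸ N⁻¹.
So P = 0.0002345 / 3.398×10⁻⁸ = 6.902 kN.
σ_{brass} = P/A₂ = 6902/650 = 10.62 MPa, tensile.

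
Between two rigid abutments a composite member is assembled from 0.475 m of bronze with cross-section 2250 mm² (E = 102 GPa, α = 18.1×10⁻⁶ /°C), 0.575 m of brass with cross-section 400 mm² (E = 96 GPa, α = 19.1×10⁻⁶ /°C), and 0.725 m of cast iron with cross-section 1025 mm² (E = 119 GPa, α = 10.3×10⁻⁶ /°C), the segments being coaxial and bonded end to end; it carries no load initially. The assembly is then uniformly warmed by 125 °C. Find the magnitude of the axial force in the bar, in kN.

P ≈ 147 kN (compressive)

With the walls removed the bar would change length by δ_free = Σ αᵢΔT Lᵢ = 18.1×10⁻⁶×125×475 + 19.1×10⁻⁶×125×575 + 10.3×10⁻⁶×125×725 = 3.381 mm.
The walls prevent any net length change, so an axial force P (same in every segment) develops. Compatibility: P · Σ Lᵢ/(AᵢEᵢ) = δ_free.
The series flexibility is Σ Lᵢ/(AᵢEᵢ) = 475/(2250×102×10³) + 575/(400×96×10³) + 725/(1025×119×10³) = 2.299×10⁻⁵ mm/N.
Hence P = δ_free / Σ(L/AE) = 3.381/2.299×10⁻⁵ = 147.1 kN (compressive).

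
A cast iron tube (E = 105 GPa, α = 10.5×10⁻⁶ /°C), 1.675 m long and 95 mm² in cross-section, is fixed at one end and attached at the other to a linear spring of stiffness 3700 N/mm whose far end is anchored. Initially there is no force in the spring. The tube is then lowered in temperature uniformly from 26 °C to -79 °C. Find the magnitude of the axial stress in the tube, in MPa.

Free thermal contraction: δ_free = αΔT L = 10.5×10⁻⁶ × 105 × 1675 = 1.847 mm.
With a force P in the spring, the elastic change of the tube is PL/(AE) and that of the spring is P/k; compatibility requires their sum to equal δ_free.
P [ L/(AE) + 1/k ] = δ_free → P [ 1675/(95×105×10³) + 1/(3700) ] = 1.847.
P = 1.847 / 0.0004382 = 4214 N.
σ = P/A = 4214/95 = 44.36 MPa.

σ ≈ 44.4 MPa (tensile)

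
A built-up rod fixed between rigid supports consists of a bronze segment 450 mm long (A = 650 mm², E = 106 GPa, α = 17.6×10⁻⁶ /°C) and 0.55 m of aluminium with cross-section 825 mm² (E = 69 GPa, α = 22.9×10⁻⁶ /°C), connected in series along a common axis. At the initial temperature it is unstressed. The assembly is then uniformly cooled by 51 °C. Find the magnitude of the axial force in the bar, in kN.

P ≈ 64.6 kN (tensile)

If the supports were absent, the total length change would be Σ αᵢΔT Lᵢ = 17.6×10⁻⁶×51×450 + 22.9×10⁻⁶×51×550 = 1.046 mm.
Since the ends are fixed, an axial force P builds up, equal in every segment, with P · Σ Lᵢ/(AᵢEᵢ) = δ_free.
Σ Lᵢ/(AᵢEᵢ) = 450/(650×106×10³) + 550/(825×69×10³) = 1.619×10⁻⁵ mm/N.
So P = 1.046 / 1.619×10⁻⁵ = 64.61 kN, tensile.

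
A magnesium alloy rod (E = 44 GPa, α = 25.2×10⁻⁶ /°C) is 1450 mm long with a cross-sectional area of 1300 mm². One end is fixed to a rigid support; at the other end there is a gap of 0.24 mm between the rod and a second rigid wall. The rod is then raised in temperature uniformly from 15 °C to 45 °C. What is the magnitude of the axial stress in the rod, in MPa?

σ ≈ 26 MPa (compressive)

Unrestrained expansion: δ_free = αΔT L = 25.2×10⁻⁶ × 30 × 1450 = 1.096 mm.
After closing the 0.24 mm clearance, 1.096 − 0.24 = 0.8562 mm of expansion remains to be suppressed by the wall.
Compatibility: PL/(AE) = 0.8562 mm, so σ = P/A = E × (0.8562/1450) = 25.98 MPa.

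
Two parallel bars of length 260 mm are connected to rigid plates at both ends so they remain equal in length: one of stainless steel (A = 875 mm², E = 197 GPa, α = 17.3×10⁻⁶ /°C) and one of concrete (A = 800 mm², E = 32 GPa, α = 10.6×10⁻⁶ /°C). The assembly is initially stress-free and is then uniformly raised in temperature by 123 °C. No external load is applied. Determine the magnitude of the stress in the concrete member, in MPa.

Both members must finish at the same length. With the larger α, the stainless steel tends to over-expand; the plates restrain it, putting the stainless steel in compression and the concrete in tension. With no external load the two internal forces are equal and opposite, magnitude P.
Equating the net (thermal + elastic) strains gives |α₁ − α₂|·ΔT = P·[1/(A₁E₁) + 1/(A₂E₂)].
|α₁ − α₂|·ΔT = 6.7×10⁻⁶ × 123 = 0.0008241.
1/(A₁E₁) + 1/(A₂E₂) = 1/(875×197×10³) + 1/(800×32×10³) = 4.486×10⁻⁸ N⁻¹.
P = 0.0008241 / 4.486×10⁻⁸ = 18370 N = 18.37 kN.
σ_{concrete} = P/A₂ = 18370/800 = 22.96 MPa, tensile.

σ ≈ 23 MPa (tensile)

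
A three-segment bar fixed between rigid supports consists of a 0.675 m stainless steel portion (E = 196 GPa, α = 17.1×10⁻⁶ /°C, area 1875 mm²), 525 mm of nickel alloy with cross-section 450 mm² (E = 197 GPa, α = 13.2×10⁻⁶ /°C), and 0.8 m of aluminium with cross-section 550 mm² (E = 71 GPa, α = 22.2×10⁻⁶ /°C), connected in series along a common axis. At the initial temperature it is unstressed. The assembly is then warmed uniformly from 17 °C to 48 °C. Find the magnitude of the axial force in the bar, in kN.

P ≈ 39.8 kN (compressive)

Free thermal expansion of the whole bar: Σ αᵢΔT Lᵢ = 17.1×10⁻⁶×31×675 + 13.2×10⁻⁶×31×525 + 22.2×10⁻⁶×31×800 = 1.123 mm.
The rigid supports impose zero overall length change; the single axial force P common to all segments must satisfy P Σ Lᵢ/(AᵢEᵢ) = δ_free.
The series flexibility is Σ Lᵢ/(AᵢEᵢ) = 675/(1875×196×10³) + 525/(450×197×10³) + 800/(550×71×10³) = 2.825×10⁻⁵ mm/N.
Hence P = δ_free / Σ(L/AE) = 1.123/2.825×10⁻⁵ = 39.77 kN (compressive).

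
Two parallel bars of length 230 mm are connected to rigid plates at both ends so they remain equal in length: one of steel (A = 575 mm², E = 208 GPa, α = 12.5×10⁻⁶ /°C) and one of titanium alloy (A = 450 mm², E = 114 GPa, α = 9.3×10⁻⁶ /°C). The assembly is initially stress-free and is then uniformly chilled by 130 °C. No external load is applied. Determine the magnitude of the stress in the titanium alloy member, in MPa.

Both members must finish at the same length. With the larger α, the steel tends to over-contract; the plates restrain it, putting the steel in tension and the titanium alloy in compression. With no external load the two internal forces are equal and opposite, magnitude P.
Equating the net (thermal + elastic) strains gives |α₁ − α₂|·ΔT = P·[1/(A₁E₁) + 1/(A₂E₂)].
|α₁ − α₂|·ΔT = 3.2×10⁻⁶ × 130 = 0.000416.
1/(A₁E₁) + 1/(A₂E₂) = 1/(575×208×10³) + 1/(450×114×10³) = 2.785×10⁻⁸ N⁻¹.
P = 0.000416 / 2.785×10⁻⁸ = 14930 N = 14.93 kN.
σ_{titanium alloy} = P/A₂ = 14930/450 = 33.19 MPa, compressive.

σ ≈ 33.2 MPa (compressive)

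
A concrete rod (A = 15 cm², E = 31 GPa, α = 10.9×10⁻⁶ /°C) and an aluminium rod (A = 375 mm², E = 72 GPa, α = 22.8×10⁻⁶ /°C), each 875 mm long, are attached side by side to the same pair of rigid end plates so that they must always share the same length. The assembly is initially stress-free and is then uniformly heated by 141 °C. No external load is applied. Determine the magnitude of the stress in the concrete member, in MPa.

The aluminium has the larger α, so on heating it would change length more than the concrete if both were free. The rigid plates force a common final length, so the aluminium is put into compression and the concrete into tension, with equal and opposite forces P (no external load).
Equating the net (thermal + elastic) strains gives |α₁ − α₂|·ΔT = P·[1/(A₁E₁) + 1/(A₂E₂)].
|α₁ − α₂|·ΔT = 11.9×10⁻⁶ × 141 = 0.001678.
1/(A₁E₁) + 1/(A₂E₂) = 1/(1500×31×10³) + 1/(375×72×10³) = 5.854×10⁻⁸ N⁻¹.
P = 0.001678 / 5.854×10⁻⁸ = 28660 N = 28.66 kN.
σ_{concrete} = P/A₁ = 28660/1500 = 19.11 MPa, tensile.

σ ≈ 19.1 MPa (tensile)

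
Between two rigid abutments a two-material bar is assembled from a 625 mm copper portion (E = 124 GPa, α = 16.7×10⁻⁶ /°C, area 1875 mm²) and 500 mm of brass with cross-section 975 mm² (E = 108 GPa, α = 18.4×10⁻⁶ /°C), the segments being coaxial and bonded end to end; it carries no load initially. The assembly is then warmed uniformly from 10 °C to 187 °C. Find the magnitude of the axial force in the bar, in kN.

With the walls removed the bar would change length by δ_free = Σ αᵢΔT Lᵢ = 16.7×10⁻⁶×177×625 + 18.4×10⁻⁶×177×500 = 3.476 mm.
The walls prevent any net length change, so an axial force P (same in every segment) develops. Compatibility: P · Σ Lᵢ/(AᵢEᵢ) = δ_free.
The series flexibility is Σ Lᵢ/(AᵢEᵢ) = 625/(1875×124×10³) + 500/(975×108×10³) = 7.437×10⁻⁶ mm/N.
Hence P = δ_free / Σ(L/AE) = 3.476/7.437×10⁻⁶ = 467.4 kN (compressive).

P ≈ 467 kN (compressive)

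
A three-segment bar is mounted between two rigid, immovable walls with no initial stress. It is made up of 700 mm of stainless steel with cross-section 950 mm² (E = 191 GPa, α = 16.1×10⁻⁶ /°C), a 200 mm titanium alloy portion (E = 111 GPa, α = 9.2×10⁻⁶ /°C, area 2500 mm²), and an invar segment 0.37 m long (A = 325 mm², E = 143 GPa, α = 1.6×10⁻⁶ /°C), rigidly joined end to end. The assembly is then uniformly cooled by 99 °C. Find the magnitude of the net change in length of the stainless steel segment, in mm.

With the walls removed the bar would change length by δ_free = Σ αᵢΔT Lᵢ = 16.1×10⁻⁶×99×700 + 9.2×10⁻⁶×99×200 + 1.6×10⁻⁶×99×370 = 1.356 mm.
The rigid supports impose zero overall length change; the single axial force P common to all segments must satisfy P Σ Lᵢ/(AᵢEᵢ) = δ_free.
Σ Lᵢ/(AᵢEᵢ) = 700/(950×191×10³) + 200/(2500×111×10³) + 370/(325×143×10³) = 1.254×10⁻⁵ mm/N.
Hence P = δ_free / Σ(L/AE) = 1.356/1.254×10⁻⁵ = 108.2 kN (tensile).
For the stainless steel segment, free thermal change = 16.1×10⁻⁶×99×700 = 1.116 mm and elastic change from P = 108200×700/(950×191×10³) = 0.4173 mm; these oppose, so the net change is 0.698 mm (segment shortens).

|ΔL| ≈ 0.698 mm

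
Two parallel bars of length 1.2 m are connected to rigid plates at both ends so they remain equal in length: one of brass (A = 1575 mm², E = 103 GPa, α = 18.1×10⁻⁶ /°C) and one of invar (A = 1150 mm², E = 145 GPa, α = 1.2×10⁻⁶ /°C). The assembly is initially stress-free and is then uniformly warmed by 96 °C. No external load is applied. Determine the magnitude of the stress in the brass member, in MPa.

The brass has the larger α, so on heating it would change length more than the invar if both were free. The rigid plates force a common final length, so the brass is put into compression and the invar into tension, with equal and opposite forces P (no external load).
Equating the net (thermal + elastic) strains gives |α₁ − α₂|·ΔT = P·[1/(A₁E₁) + 1/(A₂E₂)].
|α₁ − α₂|·ΔT = 16.9×10⁻⁶ × 96 = 0.001622.
1/(A₁E₁) + 1/(A₂E₂) = 1/(1575×103×10³) + 1/(1150×145×10³) = 1.216×10⁻⁸ N⁻¹.
P = 0.001622 / 1.216×10⁻⁸ = 133400 N = 133.4 kN.
σ_{brass} = P/A₁ = 133400/1575 = 84.7 MPa, compressive.

σ ≈ 84.7 MPa (compressive)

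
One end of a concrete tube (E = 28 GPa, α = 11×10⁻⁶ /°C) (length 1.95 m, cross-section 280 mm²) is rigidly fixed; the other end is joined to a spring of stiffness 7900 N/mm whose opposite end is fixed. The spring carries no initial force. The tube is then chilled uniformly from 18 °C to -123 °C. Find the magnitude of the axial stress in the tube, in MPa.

The unrestrained thermal change is αΔT L = 11×10⁻⁶ × 141 × 1950 = 3.024 mm.
With a force P in the spring, the elastic change of the tube is PL/(AE) and that of the spring is P/k; compatibility requires their sum to equal δ_free.
P [ L/(AE) + 1/k ] = δ_free → P [ 1950/(280×28×10³) + 1/(7900) ] = 3.024.
P = 3.024 / 0.0003753 = 8059 N.
σ = P/A = 8059/280 = 28.78 MPa.

σ ≈ 28.8 MPa (tensile)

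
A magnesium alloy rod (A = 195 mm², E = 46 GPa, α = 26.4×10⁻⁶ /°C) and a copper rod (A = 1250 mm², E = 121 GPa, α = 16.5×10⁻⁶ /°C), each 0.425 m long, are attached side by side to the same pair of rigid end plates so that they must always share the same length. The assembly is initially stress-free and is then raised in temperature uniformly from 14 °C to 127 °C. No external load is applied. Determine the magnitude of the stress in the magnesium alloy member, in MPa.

σ ≈ 48.6 MPa (compressive)

Both members must finish at the same length. With the larger α, the magnesium alloy tends to over-expand; the plates restrain it, putting the magnesium alloy in compression and the copper in tension. With no external load the two internal forces are equal and opposite, magnitude P.
Setting the final lengths equal and cancelling L: (α₁ − α₂)ΔT = P/(A₁E₁) + P/(A₂E₂).
|α₁ − α₂|·ΔT = 9.9×10⁻⁶ × 113 = 0.001119.
1/(A₁E₁) + 1/(A₂E₂) = 1/(195×46×10³) + 1/(1250×121×10³) = 1.181×10⁻⁷ N⁻¹.
P = 0.001119 / 1.181×10⁻⁷ = 9473 N = 9.473 kN.
σ_{magnesium alloy} = P/A₁ = 9473/195 = 48.58 MPa, compressive.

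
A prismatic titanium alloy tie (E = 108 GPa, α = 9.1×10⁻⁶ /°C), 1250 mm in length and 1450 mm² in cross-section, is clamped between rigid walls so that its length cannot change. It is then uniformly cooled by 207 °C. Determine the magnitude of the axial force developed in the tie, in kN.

With zero net strain, σ = E·αΔT = 108 GPa × 9.1×10⁻⁶ × 207 = 203.4 MPa.
P = AEαΔT = 1450 × 108×10³ × 9.1×10⁻⁶ × 207 = 295 kN (tensile).

P ≈ 295 kN (tensile)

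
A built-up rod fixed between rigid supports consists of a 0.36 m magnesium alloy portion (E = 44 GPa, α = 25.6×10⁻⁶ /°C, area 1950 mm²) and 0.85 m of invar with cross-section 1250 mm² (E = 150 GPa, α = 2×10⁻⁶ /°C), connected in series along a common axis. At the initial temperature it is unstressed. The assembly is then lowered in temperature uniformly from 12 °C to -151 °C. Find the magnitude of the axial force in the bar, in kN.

If the supports were absent, the total length change would be Σ αᵢΔT Lᵢ = 25.6×10⁻⁶×163×360 + 2×10⁻⁶×163×850 = 1.779 mm.
The rigid supports impose zero overall length change; the single axial force P common to all segments must satisfy P Σ Lᵢ/(AᵢEᵢ) = δ_free.
Σ Lᵢ/(AᵢEᵢ) = 360/(1950×44×10³) + 850/(1250×150×10³) = 8.729×10⁻⁶ mm/N.
So P = 1.779 / 8.729×10⁻⁶ = 203.8 kN, tensile.

P ≈ 204 kN (tensile)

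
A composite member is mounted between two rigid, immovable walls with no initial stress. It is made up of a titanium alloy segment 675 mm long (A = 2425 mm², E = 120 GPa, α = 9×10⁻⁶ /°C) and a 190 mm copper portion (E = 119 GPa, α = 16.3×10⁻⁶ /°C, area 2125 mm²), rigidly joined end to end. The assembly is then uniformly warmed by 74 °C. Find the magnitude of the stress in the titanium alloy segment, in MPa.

If the supports were absent, the total length change would be Σ αᵢΔT Lᵢ = 9×10⁻⁶×74×675 + 16.3×10⁻⁶×74×190 = 0.6787 mm.
The walls prevent any net length change, so an axial force P (same in every segment) develops. Compatibility: P · Σ Lᵢ/(AᵢEᵢ) = δ_free.
Σ Lᵢ/(AᵢEᵢ) = 675/(2425×120×10³) + 190/(2125×119×10³) = 3.071×10⁻⁶ mm/N.
Hence P = δ_free / Σ(L/AE) = 0.6787/3.071×10⁻⁶ = 221 kN (compressive).
σ_{titanium alloy} = P / A = 221000 / 2425 = 91.14 MPa.

σ ≈ 91.1 MPa (compressive)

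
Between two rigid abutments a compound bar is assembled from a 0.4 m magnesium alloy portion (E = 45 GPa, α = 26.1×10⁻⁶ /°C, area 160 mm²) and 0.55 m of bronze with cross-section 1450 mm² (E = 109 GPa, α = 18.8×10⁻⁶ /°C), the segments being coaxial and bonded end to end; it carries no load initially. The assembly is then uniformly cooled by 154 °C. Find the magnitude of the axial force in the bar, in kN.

With the walls removed the bar would change length by δ_free = Σ αᵢΔT Lᵢ = 26.1×10⁻⁶×154×400 + 18.8×10⁻⁶×154×550 = 3.2 mm.
The walls prevent any net length change, so an axial force P (same in every segment) develops. Compatibility: P · Σ Lᵢ/(AᵢEᵢ) = δ_free.
The series flexibility is Σ Lᵢ/(AᵢEᵢ) = 400/(160×45×10³) + 550/(1450×109×10³) = 5.904×10⁻⁵ mm/N.
Hence P = δ_free / Σ(L/AE) = 3.2/5.904×10⁻⁵ = 54.21 kN (tensile).

P ≈ 54.2 kN (tensile)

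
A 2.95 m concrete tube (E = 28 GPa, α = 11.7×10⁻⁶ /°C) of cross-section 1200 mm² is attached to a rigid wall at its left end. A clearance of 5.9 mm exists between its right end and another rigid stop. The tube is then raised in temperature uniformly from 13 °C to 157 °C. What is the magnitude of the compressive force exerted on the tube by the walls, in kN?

Free thermal elongation = αΔT L = 11.7×10⁻⁶ × 144 × 2950 = 4.97 mm.
This is smaller than the 5.9 mm clearance, so the tube expands freely without reaching the stop — the stress is zero.

P ≈ 0 kN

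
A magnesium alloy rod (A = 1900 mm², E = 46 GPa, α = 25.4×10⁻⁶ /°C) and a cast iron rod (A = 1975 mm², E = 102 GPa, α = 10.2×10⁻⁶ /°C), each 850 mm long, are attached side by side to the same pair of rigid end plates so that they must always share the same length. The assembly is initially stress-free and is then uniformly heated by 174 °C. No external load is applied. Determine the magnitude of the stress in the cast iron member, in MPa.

σ ≈ 81.6 MPa (tensile)

The magnesium alloy has the larger α, so on heating it would change length more than the cast iron if both were free. The rigid plates force a common final length, so the magnesium alloy is put into compression and the cast iron into tension, with equal and opposite forces P (no external load).
Compatibility of the two members (thermal + elastic change equal): (α₁ − α₂)ΔT = P·[1/(A₁E₁) + 1/(A₂E₂)].
|α₁ − α₂|·ΔT = 15.2×10⁻⁶ × 174 = 0.002645.
1/(A₁E₁) + 1/(A₂E₂) = 1/(1900×46×10³) + 1/(1975×102×10³) = 1.641×10⁻⁸ N⁻¹.
P = 0.002645 / 1.641×10⁻⁸ = 161200 N = 161.2 kN.
σ_{cast iron} = P/A₂ = 161200/1975 = 81.63 MPa, tensile.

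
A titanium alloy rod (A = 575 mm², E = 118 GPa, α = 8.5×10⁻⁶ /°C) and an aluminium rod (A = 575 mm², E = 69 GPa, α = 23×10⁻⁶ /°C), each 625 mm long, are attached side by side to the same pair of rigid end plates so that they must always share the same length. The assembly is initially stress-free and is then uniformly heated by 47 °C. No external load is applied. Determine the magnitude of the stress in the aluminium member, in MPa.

σ ≈ 29.7 MPa (compressive)

Equilibrium of a rigid end plate with no external load gives equal and opposite internal forces ±P in the two members. Since α_{aluminium} > α_{titanium alloy}, heating drives the aluminium into compression and the titanium alloy into tension.
Equating the net (thermal + elastic) strains gives |α₁ − α₂|·ΔT = P·[1/(A₁E₁) + 1/(A₂E₂)].
|α₁ − α₂|·ΔT = 14.5×10⁻⁶ × 47 = 0.0006815.
1/(A₁E₁) + 1/(A₂E₂) = 1/(575×118×10³) + 1/(575×69×10³) = 3.994×10⁻⁸ N⁻¹.
P = 0.0006815 / 3.994×10⁻⁸ = 17060 N = 17.06 kN.
σ_{aluminium} = P/A₂ = 17060/575 = 29.67 MPa, compressive.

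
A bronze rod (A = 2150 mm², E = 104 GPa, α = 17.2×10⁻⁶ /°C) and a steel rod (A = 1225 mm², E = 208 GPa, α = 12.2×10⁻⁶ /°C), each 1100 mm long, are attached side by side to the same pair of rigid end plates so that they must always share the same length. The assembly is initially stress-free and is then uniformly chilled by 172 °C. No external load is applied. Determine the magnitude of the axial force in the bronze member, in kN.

P ≈ 102 kN (tensile in the bronze)

The bronze has the larger α, so on cooling it would change length more than the steel if both were free. The rigid plates force a common final length, so the bronze is put into tension and the steel into compression, with equal and opposite forces P (no external load).
Compatibility of the two members (thermal + elastic change equal): (α₁ − α₂)ΔT = P·[1/(A₁E₁) + 1/(A₂E₂)].
|α₁ − α₂|·ΔT = 5×10⁻⁶ × 172 = 0.00086.
1/(A₁E₁) + 1/(A₂E₂) = 1/(2150×104×10³) + 1/(1225×208×10³) = 8.397×10⁻⁹ N⁻¹.
So P = 0.00086 / 8.397×10⁻⁹ = 102.4 kN.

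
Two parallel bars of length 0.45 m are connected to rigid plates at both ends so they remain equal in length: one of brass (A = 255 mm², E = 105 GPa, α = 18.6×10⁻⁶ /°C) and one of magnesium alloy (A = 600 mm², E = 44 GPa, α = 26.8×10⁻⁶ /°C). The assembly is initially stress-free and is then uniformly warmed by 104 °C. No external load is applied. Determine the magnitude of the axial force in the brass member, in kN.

Both members must finish at the same length. With the larger α, the magnesium alloy tends to over-expand; the plates restrain it, putting the magnesium alloy in compression and the brass in tension. With no external load the two internal forces are equal and opposite, magnitude P.
Compatibility of the two members (thermal + elastic change equal): (α₁ − α₂)ΔT = P·[1/(A₁E₁) + 1/(A₂E₂)].
|α₁ − α₂|·ΔT = 8.2×10⁻⁶ × 104 = 0.0008528.
1/(A₁E₁) + 1/(A₂E₂) = 1/(255×105×10³) + 1/(600×44×10³) = 7.523×10⁻⁸ N⁻¹.
P = 0.0008528 / 7.523×10⁻⁸ = 11340 N = 11.34 kN.

P ≈ 11.3 kN (tensile in the brass)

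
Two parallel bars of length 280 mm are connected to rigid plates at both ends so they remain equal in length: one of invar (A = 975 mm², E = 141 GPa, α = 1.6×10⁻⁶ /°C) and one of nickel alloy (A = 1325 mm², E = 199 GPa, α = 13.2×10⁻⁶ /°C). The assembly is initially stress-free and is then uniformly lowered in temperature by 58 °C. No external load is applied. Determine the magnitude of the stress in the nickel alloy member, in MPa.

The nickel alloy has the larger α, so on cooling it would change length more than the invar if both were free. The rigid plates force a common final length, so the nickel alloy is put into tension and the invar into compression, with equal and opposite forces P (no external load).
Equating the net (thermal + elastic) strains gives |α₁ − α₂|·ΔT = P·[1/(A₁E₁) + 1/(A₂E₂)].
|α₁ − α₂|·ΔT = 11.6×10⁻⁶ × 58 = 0.0006728.
1/(A₁E₁) + 1/(A₂E₂) = 1/(975×141×10³) + 1/(1325×199×10³) = 1.107×10⁻⁸ N⁻¹.
So P = 0.0006728 / 1.107×10⁻⁸ = 60.8 kN.
σ_{nickel alloy} = P/A₂ = 60800/1325 = 45.88 MPa, tensile.

σ ≈ 45.9 MPa (tensile)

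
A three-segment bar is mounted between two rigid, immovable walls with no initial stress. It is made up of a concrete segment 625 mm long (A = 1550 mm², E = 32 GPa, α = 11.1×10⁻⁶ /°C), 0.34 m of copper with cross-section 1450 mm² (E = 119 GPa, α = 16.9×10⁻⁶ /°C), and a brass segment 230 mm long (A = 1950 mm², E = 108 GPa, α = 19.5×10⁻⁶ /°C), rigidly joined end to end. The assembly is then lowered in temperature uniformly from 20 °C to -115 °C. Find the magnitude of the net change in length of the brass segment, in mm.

|ΔL| ≈ 0.444 mm

With the walls removed the bar would change length by δ_free = Σ αᵢΔT Lᵢ = 11.1×10⁻⁶×135×625 + 16.9×10⁻⁶×135×340 + 19.5×10⁻⁶×135×230 = 2.318 mm.
The rigid supports impose zero overall length change; the single axial force P common to all segments must satisfy P Σ Lᵢ/(AᵢEᵢ) = δ_free.
The series flexibility is Σ Lᵢ/(AᵢEᵢ) = 625/(1550×32×10³) + 340/(1450×119×10³) + 230/(1950×108×10³) = 1.566×10⁻⁵ mm/N.
So P = 2.318 / 1.566×10⁻⁵ = 148 kN, tensile.
For the brass segment, free thermal change = 19.5×10⁻⁶×135×230 = 0.6055 mm and elastic change from P = 148000×230/(1950×108×10³) = 0.1616 mm; these oppose, so the net change is 0.444 mm (segment shortens).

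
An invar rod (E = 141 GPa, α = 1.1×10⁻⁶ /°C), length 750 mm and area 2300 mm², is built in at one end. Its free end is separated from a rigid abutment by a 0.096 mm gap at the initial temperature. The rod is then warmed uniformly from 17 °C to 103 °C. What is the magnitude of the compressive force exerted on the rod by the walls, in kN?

If the wall were absent the rod would grow by αΔT L = 1.1×10⁻⁶ × 86 × 750 = 0.07095 mm.
This is smaller than the 0.096 mm clearance, so the rod expands freely without reaching the stop — the stress is zero.

P ≈ 0 kN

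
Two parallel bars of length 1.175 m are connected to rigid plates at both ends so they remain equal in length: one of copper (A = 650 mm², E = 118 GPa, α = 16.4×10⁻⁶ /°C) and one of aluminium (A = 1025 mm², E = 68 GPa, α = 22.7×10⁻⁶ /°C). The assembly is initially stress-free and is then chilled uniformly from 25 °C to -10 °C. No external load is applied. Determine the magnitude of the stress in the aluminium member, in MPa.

σ ≈ 7.86 MPa (tensile)

The aluminium has the larger α, so on cooling it would change length more than the copper if both were free. The rigid plates force a common final length, so the aluminium is put into tension and the copper into compression, with equal and opposite forces P (no external load).
Compatibility of the two members (thermal + elastic change equal): (α₁ − α₂)ΔT = P·[1/(A₁E₁) + 1/(A₂E₂)].
|α₁ − α₂|·ΔT = 6.3×10⁻⁶ × 35 = 0.0002205.
1/(A₁E₁) + 1/(A₂E₂) = 1/(650×118×10³) + 1/(1025×68×10³) = 2.739×10⁻⁸ N⁻¹.
So P = 0.0002205 / 2.739×10⁻⁸ = 8.052 kN.
σ_{aluminium} = P/A₂ = 8052/1025 = 7.855 MPa, tensile.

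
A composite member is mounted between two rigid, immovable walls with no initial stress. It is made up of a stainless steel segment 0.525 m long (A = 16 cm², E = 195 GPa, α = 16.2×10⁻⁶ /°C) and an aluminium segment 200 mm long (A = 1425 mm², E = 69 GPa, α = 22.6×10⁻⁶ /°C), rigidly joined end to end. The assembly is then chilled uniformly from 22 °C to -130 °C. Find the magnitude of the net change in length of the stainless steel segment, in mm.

Free thermal contraction of the whole bar: Σ αᵢΔT Lᵢ = 16.2×10⁻⁶×152×525 + 22.6×10⁻⁶×152×200 = 1.98 mm.
The walls prevent any net length change, so an axial force P (same in every segment) develops. Compatibility: P · Σ Lᵢ/(AᵢEᵢ) = δ_free.
The series flexibility is Σ Lᵢ/(AᵢEᵢ) = 525/(1600×195×10³) + 200/(1425×69×10³) = 3.717×10⁻⁶ mm/N.
So P = 1.98 / 3.717×10⁻⁶ = 532.7 kN, tensile.
For the stainless steel segment, free thermal change = 16.2×10⁻⁶×152×525 = 1.293 mm and elastic change from P = 532700×525/(1600×195×10³) = 0.8963 mm; these oppose, so the net change is 0.396 mm (segment shortens).

|ΔL| ≈ 0.396 mm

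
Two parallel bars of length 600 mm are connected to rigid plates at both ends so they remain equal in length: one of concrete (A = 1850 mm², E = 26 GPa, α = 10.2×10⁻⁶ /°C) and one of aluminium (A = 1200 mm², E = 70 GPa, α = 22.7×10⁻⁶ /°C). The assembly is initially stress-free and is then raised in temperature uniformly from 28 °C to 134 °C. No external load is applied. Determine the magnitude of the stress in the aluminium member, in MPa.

The aluminium has the larger α, so on heating it would change length more than the concrete if both were free. The rigid plates force a common final length, so the aluminium is put into compression and the concrete into tension, with equal and opposite forces P (no external load).
Equating the net (thermal + elastic) strains gives |α₁ − α₂|·ΔT = P·[1/(A₁E₁) + 1/(A₂E₂)].
|α₁ − α₂|·ΔT = 12.5×10⁻⁶ × 106 = 0.001325.
1/(A₁E₁) + 1/(A₂E₂) = 1/(1850×26×10³) + 1/(1200×70×10³) = 3.269×10⁻⁸ N⁻¹.
So P = 0.001325 / 3.269×10⁻⁸ = 40.53 kN.
σ_{aluminium} = P/A₂ = 40530/1200 = 33.77 MPa, compressive.

σ ≈ 33.8 MPa (compressive)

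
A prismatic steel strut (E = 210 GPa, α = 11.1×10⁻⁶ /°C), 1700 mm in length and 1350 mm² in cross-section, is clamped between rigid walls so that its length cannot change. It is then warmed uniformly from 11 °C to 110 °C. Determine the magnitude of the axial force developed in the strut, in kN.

The ends cannot move, so σ = EαΔT = 210×10³ × 11.1×10⁻⁶ × 99 = 230.8 MPa.
Then P = σA = 230.8 × 1350 mm² = 311.5 kN, compressive.

P ≈ 312 kN (compressive)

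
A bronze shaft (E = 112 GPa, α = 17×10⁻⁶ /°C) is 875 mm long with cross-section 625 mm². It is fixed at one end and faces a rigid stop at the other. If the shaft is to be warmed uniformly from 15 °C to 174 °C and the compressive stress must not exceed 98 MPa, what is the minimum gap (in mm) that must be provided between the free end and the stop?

With no wall the shaft would lengthen by αΔT L = 17×10⁻⁶ × 159 × 875 = 2.365 mm.
A stress of 98 MPa corresponds to the wall pushing the shaft back by σL/E = 98×875/(112×10³) = 0.7656 mm.
The gap must absorb the remainder: g_min = 2.365 − 0.7656 = 1.599 mm.

g ≈ 1.6 mm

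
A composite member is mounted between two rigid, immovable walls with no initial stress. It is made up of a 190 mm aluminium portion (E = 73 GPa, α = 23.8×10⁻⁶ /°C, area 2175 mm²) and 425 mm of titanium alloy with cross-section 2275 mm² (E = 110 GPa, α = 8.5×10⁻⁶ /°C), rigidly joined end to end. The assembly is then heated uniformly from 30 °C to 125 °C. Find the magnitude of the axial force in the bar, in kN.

P ≈ 267 kN (compressive)

If the supports were absent, the total length change would be Σ αᵢΔT Lᵢ = 23.8×10⁻⁶×95×190 + 8.5×10⁻⁶×95×425 = 0.7728 mm.
The walls prevent any net length change, so an axial force P (same in every segment) develops. Compatibility: P · Σ Lᵢ/(AᵢEᵢ) = δ_free.
The series flexibility is Σ Lᵢ/(AᵢEᵢ) = 190/(2175×73×10³) + 425/(2275×110×10³) = 2.895×10⁻⁶ mm/N.
P = 0.7728 / 2.895×10⁻⁶ = 266900 N = 266.9 kN, compressive.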